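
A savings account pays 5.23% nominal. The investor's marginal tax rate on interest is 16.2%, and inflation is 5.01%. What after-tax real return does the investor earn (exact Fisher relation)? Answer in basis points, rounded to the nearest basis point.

-60 basis points

After-tax nominal return = 5.23% × (1 − 0.162) = 4.38274%.
1 + r = 1.0438274 / 1.05010 = 0.994027
After-tax real rate = 0.994027 − 1 → -60 basis points.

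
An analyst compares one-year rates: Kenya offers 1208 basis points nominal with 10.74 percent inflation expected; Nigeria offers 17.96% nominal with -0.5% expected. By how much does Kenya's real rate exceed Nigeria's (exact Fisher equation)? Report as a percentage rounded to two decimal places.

Kenya: (1 + 0.1208)/(1 + 0.1074) − 1 = 1.2100%
Nigeria: (1 + 0.1796)/(1 − 0.0050) − 1 = 18.5528%
Differential = 1.2100% − 18.5528% = -17.3427% → -17.34%.

-17.34%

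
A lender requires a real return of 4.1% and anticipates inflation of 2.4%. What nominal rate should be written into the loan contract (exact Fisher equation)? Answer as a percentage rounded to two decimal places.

(1 + i) = (1 + r)(1 + π) = 1.04100 × 1.02400 = 1.065984
i = 1.065984 − 1, so the required nominal rate is 6.60%.

6.60%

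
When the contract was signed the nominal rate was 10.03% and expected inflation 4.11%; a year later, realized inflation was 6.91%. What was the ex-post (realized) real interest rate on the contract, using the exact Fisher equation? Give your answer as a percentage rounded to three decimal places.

2.918%

Ex-post: (1 + 0.1003)/(1 + 0.0691) − 1 = 2.9183%
So the realized real rate is 2.918%.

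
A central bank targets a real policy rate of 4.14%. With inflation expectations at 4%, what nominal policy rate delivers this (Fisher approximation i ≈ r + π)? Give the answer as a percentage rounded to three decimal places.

i ≈ r + π = 4.14% + 4% = 8.140%.

8.140%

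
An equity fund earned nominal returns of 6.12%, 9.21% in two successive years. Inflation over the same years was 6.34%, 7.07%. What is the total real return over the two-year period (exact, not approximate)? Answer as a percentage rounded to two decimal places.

Nominal growth factor = 1.0612 × 1.0921 = 1.158937
Price-level growth factor = 1.0634 × 1.0707 = 1.138582
Real growth factor = 1.158937 / 1.138582 = 1.017877
Total real return = 1.017877 − 1 → 1.79%.

1.79%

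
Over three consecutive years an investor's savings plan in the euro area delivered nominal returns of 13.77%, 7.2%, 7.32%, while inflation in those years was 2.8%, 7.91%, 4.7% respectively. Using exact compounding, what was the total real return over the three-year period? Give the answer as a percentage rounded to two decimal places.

12.69%

Compound the nominal returns: 1.1377 × 1.0720 × 1.0732 = 1.308890.
Compound inflation: 1.0280 × 1.0791 × 1.0470 = 1.161453.
Deflate: 1.308890 / 1.161453 = 1.126942.
Total real return = 1.126942 − 1 → 12.69%.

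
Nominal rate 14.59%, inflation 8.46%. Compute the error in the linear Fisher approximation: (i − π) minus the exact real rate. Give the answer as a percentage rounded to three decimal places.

0.478%

Approximate: r ≈ 14.590% − 8.460% = 6.1300%
Exact: (1 + 0.1459)/(1 + 0.0846) − 1 = 5.6519%
Error = 6.1300% − 5.6519% = 0.4781% → 0.478%.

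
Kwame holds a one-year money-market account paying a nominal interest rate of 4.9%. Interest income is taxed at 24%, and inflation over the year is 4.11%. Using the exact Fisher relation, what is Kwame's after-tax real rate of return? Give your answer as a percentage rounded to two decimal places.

After-tax nominal return = 4.9% × (1 − 0.24) = 3.7240%.
1 + r = 1.03724 / 1.04110 = 0.996292
After-tax real rate = 0.996292 − 1 → -0.37%.

-0.37%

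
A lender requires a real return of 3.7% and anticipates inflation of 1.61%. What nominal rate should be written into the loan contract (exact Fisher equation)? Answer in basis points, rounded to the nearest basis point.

(1 + i) = (1 + r)(1 + π) = 1.03700 × 1.01610 = 1.0536957
i = 1.0536957 − 1, so the required nominal rate is 537 basis points.

537 basis points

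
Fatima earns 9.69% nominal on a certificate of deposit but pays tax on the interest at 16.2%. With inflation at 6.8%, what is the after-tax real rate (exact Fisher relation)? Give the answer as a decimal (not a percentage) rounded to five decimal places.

After-tax nominal return = 9.69% × (1 − 0.162) = 8.12022%.
1 + r = 1.0812022 / 1.06800 = 1.012362
After-tax real rate = 1.012362 − 1 → 0.01236.

0.01236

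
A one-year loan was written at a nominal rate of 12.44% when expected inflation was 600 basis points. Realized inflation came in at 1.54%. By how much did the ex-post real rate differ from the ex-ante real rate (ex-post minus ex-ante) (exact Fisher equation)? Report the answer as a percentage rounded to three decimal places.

Ex-ante: (1 + 0.1244)/(1 + 0.0600) − 1 = 6.0755%
Ex-post: (1 + 0.1244)/(1 + 0.0154) − 1 = 10.7347%
Difference (ex-post − ex-ante) = 4.6592% → 4.659%.

4.659%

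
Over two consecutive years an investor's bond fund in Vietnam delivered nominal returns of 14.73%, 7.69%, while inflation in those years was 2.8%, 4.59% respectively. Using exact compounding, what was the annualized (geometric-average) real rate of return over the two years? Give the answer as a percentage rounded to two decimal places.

Compound the nominal returns: 1.1473 × 1.0769 = 1.23552737.
Compound inflation: 1.0280 × 1.0459 = 1.07518520.
Deflate: 1.23552737 / 1.07518520 = 1.14912982.
Annualized real rate = 1.14912982^(1/2) − 1 = 7.1975% → 7.20%.

7.20%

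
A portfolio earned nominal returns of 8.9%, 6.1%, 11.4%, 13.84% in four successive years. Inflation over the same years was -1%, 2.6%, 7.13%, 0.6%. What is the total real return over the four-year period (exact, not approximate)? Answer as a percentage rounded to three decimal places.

33.854%

Compound the nominal returns: 1.0890 × 1.0610 × 1.1140 × 1.1384 = 1.465289.
Compound inflation: 0.9900 × 1.0260 × 1.0713 × 1.0060 = 1.094691.
Deflate: 1.465289 / 1.094691 = 1.338541.
Total real return = 1.338541 − 1 → 33.854%.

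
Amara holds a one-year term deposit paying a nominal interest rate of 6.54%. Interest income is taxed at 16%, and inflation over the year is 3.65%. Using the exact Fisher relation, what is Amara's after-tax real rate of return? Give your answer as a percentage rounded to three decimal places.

1.779%

After-tax nominal return = 6.54% × (1 − 0.16) = 5.4936%.
1 + r = 1.054936 / 1.03650 = 1.017787
After-tax real rate = 1.017787 − 1 → 1.779%.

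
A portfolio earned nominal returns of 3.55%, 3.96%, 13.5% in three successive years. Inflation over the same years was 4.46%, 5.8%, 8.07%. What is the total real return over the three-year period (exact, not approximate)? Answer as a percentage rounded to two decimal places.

2.30%

Compound the nominal returns: 1.0355 × 1.0396 × 1.1350 = 1.221834.
Compound inflation: 1.0446 × 1.0580 × 1.0807 = 1.194375.
Deflate: 1.221834 / 1.194375 = 1.022990.
Total real return = 1.022990 − 1 → 2.30%.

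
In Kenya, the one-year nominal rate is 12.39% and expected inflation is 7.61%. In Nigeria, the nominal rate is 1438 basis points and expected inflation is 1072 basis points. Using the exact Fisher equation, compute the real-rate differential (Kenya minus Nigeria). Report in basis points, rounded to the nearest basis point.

114 basis points

Kenya: (1 + 0.1239)/(1 + 0.0761) − 1 = 4.4420%
Nigeria: (1 + 0.1438)/(1 + 0.1072) − 1 = 3.3056%
Differential = 4.4420% − 3.3056% = 1.1363% → 114 basis points.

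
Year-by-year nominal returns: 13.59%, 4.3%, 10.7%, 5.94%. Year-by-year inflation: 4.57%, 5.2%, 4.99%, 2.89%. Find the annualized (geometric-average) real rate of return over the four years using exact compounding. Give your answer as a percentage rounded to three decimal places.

Compound the nominal returns: 1.1359 × 1.0430 × 1.1070 × 1.0594 = 1.38941505.
Compound inflation: 1.0457 × 1.0520 × 1.0499 × 1.0289 = 1.18834885.
Deflate: 1.38941505 / 1.18834885 = 1.16919795.
Annualized real rate = 1.16919795^(1/4) − 1 = 3.9853% → 3.985%.

3.985%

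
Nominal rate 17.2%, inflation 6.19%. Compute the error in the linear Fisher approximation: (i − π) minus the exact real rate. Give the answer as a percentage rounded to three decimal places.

Approximate: r ≈ 17.200% − 6.190% = 11.0100%
Exact: (1 + 0.1720)/(1 + 0.0619) − 1 = 10.3682%
Error = 11.0100% − 10.3682% = 0.6418% → 0.642%.

0.642%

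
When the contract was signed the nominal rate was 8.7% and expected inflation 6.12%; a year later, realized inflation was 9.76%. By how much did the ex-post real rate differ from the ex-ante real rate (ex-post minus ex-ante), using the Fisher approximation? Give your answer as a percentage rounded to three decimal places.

Ex-ante: 8.7% − 6.12% = 2.580%
Ex-post: 8.7% − 9.76% = -1.060%
Difference (ex-post − ex-ante) = -3.6400% → -3.640%.

-3.640%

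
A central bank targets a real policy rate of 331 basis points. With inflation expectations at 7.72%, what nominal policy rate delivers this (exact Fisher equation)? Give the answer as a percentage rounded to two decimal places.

(1 + i) = (1 + r)(1 + π) = 1.03310 × 1.07720 = 1.11285532
i = 1.11285532 − 1, so the required nominal rate is 11.29%.

11.29%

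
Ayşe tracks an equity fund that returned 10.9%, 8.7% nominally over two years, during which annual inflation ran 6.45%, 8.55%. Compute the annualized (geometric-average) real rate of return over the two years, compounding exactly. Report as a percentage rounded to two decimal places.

Compound the nominal returns: 1.1090 × 1.0870 = 1.20548300.
Compound inflation: 1.0645 × 1.0855 = 1.15551475.
Deflate: 1.20548300 / 1.15551475 = 1.04324328.
Annualized real rate = 1.04324328^(1/2) − 1 = 2.1393% → 2.14%.

2.14%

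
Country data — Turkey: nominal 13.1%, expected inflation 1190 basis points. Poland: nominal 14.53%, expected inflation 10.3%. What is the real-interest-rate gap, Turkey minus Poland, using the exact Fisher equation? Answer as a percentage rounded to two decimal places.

Turkey: (1 + 0.1310)/(1 + 0.1190) − 1 = 1.0724%
Poland: (1 + 0.1453)/(1 + 0.1030) − 1 = 3.8350%
Differential = 1.0724% − 3.8350% = -2.7626% → -2.76%.

-2.76%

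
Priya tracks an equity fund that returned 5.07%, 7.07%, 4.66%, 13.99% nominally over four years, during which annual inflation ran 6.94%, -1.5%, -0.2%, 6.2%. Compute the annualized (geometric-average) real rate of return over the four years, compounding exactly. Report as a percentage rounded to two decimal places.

4.71%

Compound the nominal returns: 1.0507 × 1.0707 × 1.0466 × 1.1399 = 1.34212825.
Compound inflation: 1.0694 × 0.9850 × 0.9980 × 1.0620 = 1.11642992.
Deflate: 1.34212825 / 1.11642992 = 1.20216077.
Annualized real rate = 1.20216077^(1/4) − 1 = 4.7106% → 4.71%.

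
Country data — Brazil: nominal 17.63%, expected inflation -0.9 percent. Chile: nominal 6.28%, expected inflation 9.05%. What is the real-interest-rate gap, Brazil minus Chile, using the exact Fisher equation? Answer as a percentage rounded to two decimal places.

Brazil: (1 + 0.1763)/(1 − 0.0090) − 1 = 18.6983%
Chile: (1 + 0.0628)/(1 + 0.0905) − 1 = -2.5401%
Differential = 18.6983% − (-2.5401%) = 21.2384% → 21.24%.

21.24%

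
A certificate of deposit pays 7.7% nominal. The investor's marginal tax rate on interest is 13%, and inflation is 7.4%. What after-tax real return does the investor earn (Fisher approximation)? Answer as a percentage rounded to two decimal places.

After-tax nominal return = 7.7% × (1 − 0.13) = 6.6990%.
r ≈ 6.6990% − 7.4% → -0.70%.

-0.70%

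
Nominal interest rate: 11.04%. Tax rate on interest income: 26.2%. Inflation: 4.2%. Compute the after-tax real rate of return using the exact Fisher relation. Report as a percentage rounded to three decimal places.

3.788%

After-tax nominal return = 11.04% × (1 − 0.262) = 8.14752%.
1 + r = 1.0814752 / 1.04200 = 1.037884
After-tax real rate = 1.037884 − 1 → 3.788%.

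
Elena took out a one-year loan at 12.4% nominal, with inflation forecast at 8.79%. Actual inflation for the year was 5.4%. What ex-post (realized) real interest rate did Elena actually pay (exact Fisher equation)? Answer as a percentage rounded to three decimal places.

6.641%

Ex-post: (1 + 0.1240)/(1 + 0.0540) − 1 = 6.6414%
So the realized real rate is 6.641%.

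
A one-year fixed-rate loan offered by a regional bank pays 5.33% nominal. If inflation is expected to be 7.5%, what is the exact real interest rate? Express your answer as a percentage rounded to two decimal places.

By the Fisher equation, 1 + r = (1 + i)/(1 + π).
1 + r = 1.05330 / 1.07500 = 0.979814
r = 0.979814 − 1 = -2.0186%, i.e. -2.02%.

-2.02%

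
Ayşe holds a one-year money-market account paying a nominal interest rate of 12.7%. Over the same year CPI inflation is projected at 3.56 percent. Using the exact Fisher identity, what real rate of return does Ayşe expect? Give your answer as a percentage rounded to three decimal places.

By the Fisher identity, 1 + r = (1 + i)/(1 + π).
1 + r = 1.12700 / 1.03560 = 1.088258
r = 1.088258 − 1 = 8.8258%, i.e. 8.826%.

8.826%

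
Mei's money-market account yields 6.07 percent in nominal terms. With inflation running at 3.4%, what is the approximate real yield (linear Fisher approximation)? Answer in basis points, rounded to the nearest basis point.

r ≈ i − π = 6.07% − 3.4% = 267 basis points.

267 basis points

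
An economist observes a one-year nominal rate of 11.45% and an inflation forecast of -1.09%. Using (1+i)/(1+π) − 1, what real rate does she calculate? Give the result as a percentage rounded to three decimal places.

12.678%

By the Fisher equation, 1 + r = (1 + i)/(1 + π).
1 + r = 1.11450 / 0.98910 = 1.126782
r = 1.126782 − 1 = 12.6782%, i.e. 12.678%.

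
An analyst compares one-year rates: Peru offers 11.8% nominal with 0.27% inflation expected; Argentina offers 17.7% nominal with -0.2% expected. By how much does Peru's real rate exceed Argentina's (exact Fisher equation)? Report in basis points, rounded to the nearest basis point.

-644 basis points

Peru: (1 + 0.1180)/(1 + 0.0027) − 1 = 11.4990%
Argentina: (1 + 0.1770)/(1 − 0.0020) − 1 = 17.9359%
Differential = 11.4990% − 17.9359% = -6.4369% → -644 basis points.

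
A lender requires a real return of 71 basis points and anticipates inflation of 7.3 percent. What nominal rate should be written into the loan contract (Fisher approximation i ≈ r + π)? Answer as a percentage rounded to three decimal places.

8.010%

i ≈ r + π = 0.71% + 7.3% = 8.010%.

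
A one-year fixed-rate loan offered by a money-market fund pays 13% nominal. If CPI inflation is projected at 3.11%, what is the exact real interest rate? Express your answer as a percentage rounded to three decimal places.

By the Fisher equation, 1 + r = (1 + i)/(1 + π).
1 + r = 1.13000 / 1.03110 = 1.095917
r = 1.095917 − 1 = 9.5917%, i.e. 9.592%.

9.592%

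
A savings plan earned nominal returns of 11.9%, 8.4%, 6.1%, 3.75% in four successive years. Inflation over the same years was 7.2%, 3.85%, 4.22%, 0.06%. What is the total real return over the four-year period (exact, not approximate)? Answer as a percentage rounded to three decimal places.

Nominal growth factor = 1.1190 × 1.0840 × 1.0610 × 1.0375 = 1.335251
Price-level growth factor = 1.0720 × 1.0385 × 1.0422 × 1.0006 = 1.160948
Real growth factor = 1.335251 / 1.160948 = 1.150138
Total real return = 1.150138 − 1 → 15.014%.

15.014%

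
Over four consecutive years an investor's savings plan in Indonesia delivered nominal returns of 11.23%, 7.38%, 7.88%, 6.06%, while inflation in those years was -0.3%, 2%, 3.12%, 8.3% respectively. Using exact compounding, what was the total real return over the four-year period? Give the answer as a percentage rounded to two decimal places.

20.33%

Nominal growth factor = 1.1123 × 1.0738 × 1.0788 × 1.0606 = 1.366589
Price-level growth factor = 0.9970 × 1.0200 × 1.0312 × 1.0830 = 1.135708
Real growth factor = 1.366589 / 1.135708 = 1.203292
Total real return = 1.203292 − 1 → 20.33%.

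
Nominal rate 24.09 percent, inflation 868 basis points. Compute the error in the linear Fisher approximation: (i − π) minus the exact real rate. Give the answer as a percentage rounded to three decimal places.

1.231%

Approximate: r ≈ 24.090% − 8.680% = 15.4100%
Exact: (1 + 0.2409)/(1 + 0.0868) − 1 = 14.1792%
Error = 15.4100% − 14.1792% = 1.2308% → 1.231%.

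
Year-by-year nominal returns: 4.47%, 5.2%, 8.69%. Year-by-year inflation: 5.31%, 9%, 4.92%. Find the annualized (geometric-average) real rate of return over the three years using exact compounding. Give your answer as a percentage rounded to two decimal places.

-0.27%

Compound the nominal returns: 1.0447 × 1.0520 × 1.0869 = 1.19452962.
Compound inflation: 1.0531 × 1.0900 × 1.0492 = 1.20435465.
Deflate: 1.19452962 / 1.20435465 = 0.99184208.
Annualized real rate = 0.99184208^(1/3) − 1 = -0.2727% → -0.27%.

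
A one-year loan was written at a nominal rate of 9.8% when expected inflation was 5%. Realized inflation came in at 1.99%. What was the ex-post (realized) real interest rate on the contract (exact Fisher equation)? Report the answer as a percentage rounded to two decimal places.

7.66%

Ex-post: (1 + 0.0980)/(1 + 0.0199) − 1 = 7.6576%
So the realized real rate is 7.66%.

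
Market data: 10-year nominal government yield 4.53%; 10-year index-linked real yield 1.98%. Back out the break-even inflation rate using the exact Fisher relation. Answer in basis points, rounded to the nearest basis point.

(1 + π) = (1 + i)/(1 + r) = 1.04530 / 1.01980 = 1.025005
Break-even inflation = 1.025005 − 1 → 250 basis points.

250 basis points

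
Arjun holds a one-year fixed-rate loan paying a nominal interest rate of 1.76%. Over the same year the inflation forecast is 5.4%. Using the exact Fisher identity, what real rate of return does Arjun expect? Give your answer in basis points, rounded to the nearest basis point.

-345 basis points

By the Fisher identity, 1 + r = (1 + i)/(1 + π).
1 + r = 1.01760 / 1.05400 = 0.965465
r = 0.965465 − 1 = -3.4535%, i.e. -345 basis points.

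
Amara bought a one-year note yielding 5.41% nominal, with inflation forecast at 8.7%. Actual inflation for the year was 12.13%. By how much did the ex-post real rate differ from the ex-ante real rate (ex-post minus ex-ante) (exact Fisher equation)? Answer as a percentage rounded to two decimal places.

Ex-ante: (1 + 0.0541)/(1 + 0.0870) − 1 = -3.0267%
Ex-post: (1 + 0.0541)/(1 + 0.1213) − 1 = -5.9930%
Difference (ex-post − ex-ante) = -2.9664% → -2.97%.

-2.97%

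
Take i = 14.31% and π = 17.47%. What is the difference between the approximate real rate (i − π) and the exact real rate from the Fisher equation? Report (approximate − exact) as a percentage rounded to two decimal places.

-0.47%

Approximate: r ≈ 14.310% − 17.470% = -3.1600%
Exact: (1 + 0.1431)/(1 + 0.1747) − 1 = -2.6900%
Error = -3.1600% − (-2.6900%) = -0.4700% → -0.47%.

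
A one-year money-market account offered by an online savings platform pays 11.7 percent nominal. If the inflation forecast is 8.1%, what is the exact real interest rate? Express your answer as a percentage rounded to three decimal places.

3.330%

By the Fisher equation, 1 + r = (1 + i)/(1 + π).
1 + r = 1.11700 / 1.08100 = 1.033302
r = 1.033302 − 1 = 3.3302%, i.e. 3.330%.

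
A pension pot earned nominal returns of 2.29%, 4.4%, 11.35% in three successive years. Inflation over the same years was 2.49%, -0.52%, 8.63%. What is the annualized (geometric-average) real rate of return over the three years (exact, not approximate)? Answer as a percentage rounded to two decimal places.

2.40%

Compound the nominal returns: 1.0229 × 1.0440 × 1.1135 = 1.18911511.
Compound inflation: 1.0249 × 0.9948 × 1.0863 = 1.10755946.
Deflate: 1.18911511 / 1.10755946 = 1.07363547.
Annualized real rate = 1.07363547^(1/3) − 1 = 2.3966% → 2.40%.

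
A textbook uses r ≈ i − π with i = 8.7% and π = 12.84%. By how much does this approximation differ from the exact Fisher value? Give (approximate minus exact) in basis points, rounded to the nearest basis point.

-47 basis points

Approximate: r ≈ 8.700% − 12.840% = -4.1400%
Exact: (1 + 0.0870)/(1 + 0.1284) − 1 = -3.6689%
Error = -4.1400% − (-3.6689%) = -0.4711% → -47 basis points.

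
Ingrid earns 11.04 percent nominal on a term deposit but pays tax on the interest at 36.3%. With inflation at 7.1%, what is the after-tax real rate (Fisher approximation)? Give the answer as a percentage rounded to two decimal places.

After-tax nominal return = 11.04% × (1 − 0.363) = 7.03248%.
r ≈ 7.03248% − 7.1% → -0.07%.

-0.07%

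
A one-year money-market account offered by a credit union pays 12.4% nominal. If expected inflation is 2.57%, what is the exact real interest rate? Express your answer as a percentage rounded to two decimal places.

9.58%

By the Fisher identity, 1 + r = (1 + i)/(1 + π).
1 + r = 1.12400 / 1.02570 = 1.095837
r = 1.095837 − 1 = 9.5837%, i.e. 9.58%.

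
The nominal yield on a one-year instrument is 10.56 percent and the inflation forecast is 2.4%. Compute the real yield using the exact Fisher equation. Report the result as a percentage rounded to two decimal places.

7.97%

By the Fisher relation, 1 + r = (1 + i)/(1 + π).
1 + r = 1.10560 / 1.02400 = 1.079688
r = 1.079688 − 1 = 7.9688%, i.e. 7.97%.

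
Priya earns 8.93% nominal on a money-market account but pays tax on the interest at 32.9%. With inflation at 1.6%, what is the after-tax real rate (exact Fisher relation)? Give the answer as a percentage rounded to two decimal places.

After-tax nominal return = 8.93% × (1 − 0.329) = 5.99203%.
1 + r = 1.0599203 / 1.01600 = 1.043229
After-tax real rate = 1.043229 − 1 → 4.32%.

4.32%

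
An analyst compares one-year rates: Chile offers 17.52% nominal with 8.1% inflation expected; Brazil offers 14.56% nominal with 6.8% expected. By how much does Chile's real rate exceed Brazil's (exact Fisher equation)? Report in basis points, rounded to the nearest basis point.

Chile: (1 + 0.1752)/(1 + 0.0810) − 1 = 8.7142%
Brazil: (1 + 0.1456)/(1 + 0.0680) − 1 = 7.2659%
Differential = 8.7142% − 7.2659% = 1.4482% → 145 basis points.

145 basis points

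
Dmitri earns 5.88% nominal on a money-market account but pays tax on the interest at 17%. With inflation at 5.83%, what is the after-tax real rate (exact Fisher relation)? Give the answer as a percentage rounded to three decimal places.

-0.897%

After-tax nominal return = 5.88% × (1 − 0.17) = 4.8804%.
1 + r = 1.048804 / 1.05830 = 0.991027
After-tax real rate = 0.991027 − 1 → -0.897%.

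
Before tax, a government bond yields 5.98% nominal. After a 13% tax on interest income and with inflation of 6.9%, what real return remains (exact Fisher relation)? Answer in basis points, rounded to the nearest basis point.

-159 basis points

After-tax nominal return = 5.98% × (1 − 0.13) = 5.2026%.
1 + r = 1.052026 / 1.06900 = 0.984122
After-tax real rate = 0.984122 − 1 → -159 basis points.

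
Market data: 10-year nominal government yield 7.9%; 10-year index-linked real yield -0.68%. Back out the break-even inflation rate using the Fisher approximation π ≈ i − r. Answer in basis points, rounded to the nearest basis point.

π ≈ i − r = 7.9% − (-0.68%) → 858 basis points.

858 basis points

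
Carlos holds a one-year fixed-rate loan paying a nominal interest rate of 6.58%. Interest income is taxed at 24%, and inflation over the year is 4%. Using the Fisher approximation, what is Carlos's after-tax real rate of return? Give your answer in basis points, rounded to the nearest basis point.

After-tax nominal return = 6.58% × (1 − 0.24) = 5.0008%.
r ≈ 5.0008% − 4% → 100 basis points.

100 basis points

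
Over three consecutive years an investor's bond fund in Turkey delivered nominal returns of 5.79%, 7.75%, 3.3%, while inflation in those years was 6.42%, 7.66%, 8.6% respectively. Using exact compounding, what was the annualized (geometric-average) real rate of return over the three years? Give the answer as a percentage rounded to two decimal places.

-1.82%

Compound the nominal returns: 1.0579 × 1.0775 × 1.0330 = 1.17750353.
Compound inflation: 1.0642 × 1.0766 × 1.0860 = 1.24424944.
Deflate: 1.17750353 / 1.24424944 = 0.94635648.
Annualized real rate = 0.94635648^(1/3) − 1 = -1.8211% → -1.82%.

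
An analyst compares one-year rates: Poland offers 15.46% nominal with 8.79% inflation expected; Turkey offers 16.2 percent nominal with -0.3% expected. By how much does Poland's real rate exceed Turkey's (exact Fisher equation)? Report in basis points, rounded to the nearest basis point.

Poland: (1 + 0.1546)/(1 + 0.0879) − 1 = 6.1311%
Turkey: (1 + 0.1620)/(1 − 0.0030) − 1 = 16.5496%
Differential = 6.1311% − 16.5496% = -10.4186% → -1042 basis points.

-1042 basis points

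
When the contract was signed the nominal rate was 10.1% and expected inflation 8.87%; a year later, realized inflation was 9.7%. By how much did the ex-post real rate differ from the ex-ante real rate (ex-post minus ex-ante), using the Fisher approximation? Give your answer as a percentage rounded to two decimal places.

-0.83%

Ex-ante: 10.1% − 8.87% = 1.230%
Ex-post: 10.1% − 9.7% = 0.400%
Difference (ex-post − ex-ante) = -0.8300% → -0.83%.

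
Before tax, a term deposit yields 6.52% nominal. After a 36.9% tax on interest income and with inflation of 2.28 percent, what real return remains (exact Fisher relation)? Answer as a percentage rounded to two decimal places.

After-tax nominal return = 6.52% × (1 − 0.369) = 4.11412%.
1 + r = 1.0411412 / 1.02280 = 1.017932
After-tax real rate = 1.017932 − 1 → 1.79%.

1.79%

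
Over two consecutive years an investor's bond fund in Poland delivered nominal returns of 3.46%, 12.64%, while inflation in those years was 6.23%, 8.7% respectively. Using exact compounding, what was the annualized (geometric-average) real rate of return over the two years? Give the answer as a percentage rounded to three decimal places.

Nominal growth factor = 1.0346 × 1.1264 = 1.16537344
Price-level growth factor = 1.0623 × 1.0870 = 1.15472010
Real growth factor = 1.16537344 / 1.15472010 = 1.00922591
Annualized real rate = 1.00922591^(1/2) − 1 = 0.4602% → 0.460%.

0.460%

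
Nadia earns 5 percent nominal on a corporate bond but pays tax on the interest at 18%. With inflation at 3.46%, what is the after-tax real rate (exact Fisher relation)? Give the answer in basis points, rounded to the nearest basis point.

62 basis points

After-tax nominal return = 5% × (1 − 0.18) = 4.1000%.
1 + r = 1.04100 / 1.03460 = 1.006186
After-tax real rate = 1.006186 − 1 → 62 basis points.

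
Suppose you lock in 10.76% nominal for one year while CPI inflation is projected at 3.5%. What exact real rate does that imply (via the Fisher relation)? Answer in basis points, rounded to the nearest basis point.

By the Fisher relation, 1 + r = (1 + i)/(1 + π).
1 + r = 1.10760 / 1.03500 = 1.070145
r = 1.070145 − 1 = 7.0145%, i.e. 701 basis points.

701 basis points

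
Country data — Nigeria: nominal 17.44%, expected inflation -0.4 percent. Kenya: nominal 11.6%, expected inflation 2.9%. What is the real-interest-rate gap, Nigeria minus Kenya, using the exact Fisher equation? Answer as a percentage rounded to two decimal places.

Nigeria: (1 + 0.1744)/(1 − 0.0040) − 1 = 17.9116%
Kenya: (1 + 0.1160)/(1 + 0.0290) − 1 = 8.4548%
Differential = 17.9116% − 8.4548% = 9.4568% → 9.46%.

9.46%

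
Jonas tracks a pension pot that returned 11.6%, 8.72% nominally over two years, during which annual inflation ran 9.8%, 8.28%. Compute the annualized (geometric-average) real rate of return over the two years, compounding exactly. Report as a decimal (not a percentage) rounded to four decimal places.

0.0102

Nominal growth factor = 1.1160 × 1.0872 = 1.21331520
Price-level growth factor = 1.0980 × 1.0828 = 1.18891440
Real growth factor = 1.21331520 / 1.18891440 = 1.02052360
Annualized real rate = 1.02052360^(1/2) − 1 = 1.0210% → 0.0102.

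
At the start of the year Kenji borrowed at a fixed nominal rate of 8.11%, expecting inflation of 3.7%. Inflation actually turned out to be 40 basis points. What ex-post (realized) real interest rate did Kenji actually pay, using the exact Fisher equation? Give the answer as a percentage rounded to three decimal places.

Ex-post: (1 + 0.0811)/(1 + 0.0040) − 1 = 7.6793%
So the realized real rate is 7.679%.

7.679%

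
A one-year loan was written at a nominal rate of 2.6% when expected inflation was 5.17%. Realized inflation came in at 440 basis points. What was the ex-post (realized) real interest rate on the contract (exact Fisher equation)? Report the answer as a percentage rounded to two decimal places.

-1.72%

Ex-post: (1 + 0.0260)/(1 + 0.0440) − 1 = -1.7241%
So the realized real rate is -1.72%.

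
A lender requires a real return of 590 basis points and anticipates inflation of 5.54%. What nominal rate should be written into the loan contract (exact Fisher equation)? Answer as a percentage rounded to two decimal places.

(1 + i) = (1 + r)(1 + π) = 1.05900 × 1.05540 = 1.1176686
i = 1.1176686 − 1, so the required nominal rate is 11.77%.

11.77%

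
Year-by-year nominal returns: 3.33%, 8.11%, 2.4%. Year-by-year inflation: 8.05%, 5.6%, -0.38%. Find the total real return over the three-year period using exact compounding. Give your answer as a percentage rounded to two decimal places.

0.64%

Nominal growth factor = 1.0333 × 1.0811 × 1.0240 = 1.143911
Price-level growth factor = 1.0805 × 1.0560 × 0.9962 = 1.136672
Real growth factor = 1.143911 / 1.136672 = 1.006368
Total real return = 1.006368 − 1 → 0.64%.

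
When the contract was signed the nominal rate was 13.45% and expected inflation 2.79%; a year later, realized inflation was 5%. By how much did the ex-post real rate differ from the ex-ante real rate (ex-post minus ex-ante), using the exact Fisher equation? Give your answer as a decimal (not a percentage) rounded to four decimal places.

-0.0232

Ex-ante: (1 + 0.1345)/(1 + 0.0279) − 1 = 10.3707%
Ex-post: (1 + 0.1345)/(1 + 0.0500) − 1 = 8.0476%
Difference (ex-post − ex-ante) = -2.3230% → -0.0232.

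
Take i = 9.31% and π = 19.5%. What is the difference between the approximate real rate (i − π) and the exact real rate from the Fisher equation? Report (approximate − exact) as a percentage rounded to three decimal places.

-1.663%

Approximate: r ≈ 9.310% − 19.500% = -10.1900%
Exact: (1 + 0.0931)/(1 + 0.1950) − 1 = -8.5272%
Error = -10.1900% − (-8.5272%) = -1.6628% → -1.663%.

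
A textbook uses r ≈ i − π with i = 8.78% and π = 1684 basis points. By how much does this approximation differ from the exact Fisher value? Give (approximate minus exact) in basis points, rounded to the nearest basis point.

Approximate: r ≈ 8.780% − 16.840% = -8.0600%
Exact: (1 + 0.0878)/(1 + 0.1684) − 1 = -6.8983%
Error = -8.0600% − (-6.8983%) = -1.1617% → -116 basis points.

-116 basis points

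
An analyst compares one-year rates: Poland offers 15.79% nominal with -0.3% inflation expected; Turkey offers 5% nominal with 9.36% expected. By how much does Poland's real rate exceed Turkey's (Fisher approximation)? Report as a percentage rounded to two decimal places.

Poland: 15.79% − (-0.3%) = 16.090%
Turkey: 5% − 9.36% = -4.360%
Differential = 20.450% → 20.45%.

20.45%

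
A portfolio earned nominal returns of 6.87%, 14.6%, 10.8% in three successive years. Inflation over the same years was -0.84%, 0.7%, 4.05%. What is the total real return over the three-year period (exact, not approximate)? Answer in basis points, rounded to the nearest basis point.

Compound the nominal returns: 1.0687 × 1.1460 × 1.1080 = 1.357001.
Compound inflation: 0.9916 × 1.0070 × 1.0405 = 1.038982.
Deflate: 1.357001 / 1.038982 = 1.306087.
Total real return = 1.306087 − 1 → 3061 basis points.

3061 basis points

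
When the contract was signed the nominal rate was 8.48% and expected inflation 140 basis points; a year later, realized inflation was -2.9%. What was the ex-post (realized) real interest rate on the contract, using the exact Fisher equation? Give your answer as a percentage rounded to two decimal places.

11.72%

Ex-post: (1 + 0.0848)/(1 − 0.0290) − 1 = 11.7199%
So the realized real rate is 11.72%.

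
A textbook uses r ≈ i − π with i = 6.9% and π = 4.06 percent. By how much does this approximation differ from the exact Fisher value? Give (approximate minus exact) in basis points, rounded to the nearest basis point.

Approximate: r ≈ 6.900% − 4.060% = 2.8400%
Exact: (1 + 0.0690)/(1 + 0.0406) − 1 = 2.7292%
Error = 2.8400% − 2.7292% = 0.1108% → 11 basis points.

11 basis points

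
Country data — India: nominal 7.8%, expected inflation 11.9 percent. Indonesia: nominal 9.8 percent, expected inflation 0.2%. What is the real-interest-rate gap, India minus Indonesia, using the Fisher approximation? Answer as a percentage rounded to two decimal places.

-13.70%

India: 7.8% − 11.9% = -4.100%
Indonesia: 9.8% − 0.2% = 9.600%
Differential = -13.700% → -13.70%.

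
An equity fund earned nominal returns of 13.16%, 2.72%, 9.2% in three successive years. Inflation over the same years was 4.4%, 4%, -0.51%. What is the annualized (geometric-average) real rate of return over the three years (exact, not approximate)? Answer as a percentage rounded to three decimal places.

Nominal growth factor = 1.1316 × 1.0272 × 1.0920 = 1.26931844
Price-level growth factor = 1.0440 × 1.0400 × 0.9949 = 1.08022262
Real growth factor = 1.26931844 / 1.08022262 = 1.17505263
Annualized real rate = 1.17505263^(1/3) − 1 = 5.5243% → 5.524%.

5.524%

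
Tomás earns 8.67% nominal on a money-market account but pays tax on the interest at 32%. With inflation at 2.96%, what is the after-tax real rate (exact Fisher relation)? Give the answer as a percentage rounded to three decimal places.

2.851%

After-tax nominal return = 8.67% × (1 − 0.32) = 5.8956%.
1 + r = 1.058956 / 1.02960 = 1.028512
After-tax real rate = 1.028512 − 1 → 2.851%.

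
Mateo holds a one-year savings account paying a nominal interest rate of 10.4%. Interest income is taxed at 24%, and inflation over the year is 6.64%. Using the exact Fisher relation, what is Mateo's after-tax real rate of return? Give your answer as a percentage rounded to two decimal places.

After-tax nominal return = 10.4% × (1 − 0.24) = 7.9040%.
1 + r = 1.07904 / 1.06640 = 1.011853
After-tax real rate = 1.011853 − 1 → 1.19%.

1.19%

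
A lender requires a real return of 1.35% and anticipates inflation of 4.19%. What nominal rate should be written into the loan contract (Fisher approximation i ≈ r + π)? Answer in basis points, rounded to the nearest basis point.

554 basis points

i ≈ r + π = 1.35% + 4.19% = 554 basis points.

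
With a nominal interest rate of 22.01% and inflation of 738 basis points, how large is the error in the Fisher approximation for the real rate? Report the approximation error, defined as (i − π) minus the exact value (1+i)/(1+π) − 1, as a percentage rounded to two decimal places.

Approximate: r ≈ 22.010% − 7.380% = 14.6300%
Exact: (1 + 0.2201)/(1 + 0.0738) − 1 = 13.6245%
Error = 14.6300% − 13.6245% = 1.0055% → 1.01%.

1.01%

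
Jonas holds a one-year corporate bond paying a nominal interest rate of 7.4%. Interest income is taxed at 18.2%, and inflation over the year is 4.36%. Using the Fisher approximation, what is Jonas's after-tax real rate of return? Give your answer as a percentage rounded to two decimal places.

1.69%

After-tax nominal return = 7.4% × (1 − 0.182) = 6.0532%.
r ≈ 6.0532% − 4.36% → 1.69%.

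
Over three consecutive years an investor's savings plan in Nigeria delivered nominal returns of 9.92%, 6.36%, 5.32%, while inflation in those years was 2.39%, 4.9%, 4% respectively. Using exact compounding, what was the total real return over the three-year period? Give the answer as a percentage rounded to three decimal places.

Nominal growth factor = 1.0992 × 1.0636 × 1.0532 = 1.231306
Price-level growth factor = 1.0239 × 1.0490 × 1.0400 = 1.117034
Real growth factor = 1.231306 / 1.117034 = 1.102299
Total real return = 1.102299 − 1 → 10.230%.

10.230%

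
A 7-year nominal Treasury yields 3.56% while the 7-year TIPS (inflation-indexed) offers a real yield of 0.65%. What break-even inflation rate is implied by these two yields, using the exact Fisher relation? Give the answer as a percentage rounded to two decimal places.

(1 + π) = (1 + i)/(1 + r) = 1.03560 / 1.00650 = 1.028912
Break-even inflation = 1.028912 − 1 → 2.89%.

2.89%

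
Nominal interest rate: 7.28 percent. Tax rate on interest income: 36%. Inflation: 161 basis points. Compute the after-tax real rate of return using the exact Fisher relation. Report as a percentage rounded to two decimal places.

3.00%

After-tax nominal return = 7.28% × (1 − 0.36) = 4.6592%.
1 + r = 1.046592 / 1.01610 = 1.030009
After-tax real rate = 1.030009 − 1 → 3.00%.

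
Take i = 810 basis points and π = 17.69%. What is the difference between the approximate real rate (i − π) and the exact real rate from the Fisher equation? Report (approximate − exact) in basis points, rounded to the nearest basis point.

Approximate: r ≈ 8.100% − 17.690% = -9.5900%
Exact: (1 + 0.0810)/(1 + 0.1769) − 1 = -8.1485%
Error = -9.5900% − (-8.1485%) = -1.4415% → -144 basis points.

-144 basis points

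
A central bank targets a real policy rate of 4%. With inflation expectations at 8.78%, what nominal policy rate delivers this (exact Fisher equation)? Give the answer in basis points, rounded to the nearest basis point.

1313 basis points

(1 + i) = (1 + r)(1 + π) = 1.04000 × 1.08780 = 1.131312
i = 1.131312 − 1, so the required nominal rate is 1313 basis points.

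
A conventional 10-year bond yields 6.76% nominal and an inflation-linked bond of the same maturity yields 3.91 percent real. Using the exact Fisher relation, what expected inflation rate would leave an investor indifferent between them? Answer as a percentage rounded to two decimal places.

(1 + π) = (1 + i)/(1 + r) = 1.06760 / 1.03910 = 1.027428
Break-even inflation = 1.027428 − 1 → 2.74%.

2.74%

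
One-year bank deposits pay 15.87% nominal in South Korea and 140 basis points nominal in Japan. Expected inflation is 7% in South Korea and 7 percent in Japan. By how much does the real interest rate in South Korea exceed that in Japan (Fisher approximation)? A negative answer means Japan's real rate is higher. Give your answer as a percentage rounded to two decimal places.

14.47%

South Korea: 15.87% − 7% = 8.870%
Japan: 1.4% − 7% = -5.600%
Differential = 14.470% → 14.47%.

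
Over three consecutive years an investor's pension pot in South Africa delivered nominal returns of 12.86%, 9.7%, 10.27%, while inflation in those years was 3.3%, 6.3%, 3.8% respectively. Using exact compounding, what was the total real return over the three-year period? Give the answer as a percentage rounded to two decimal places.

19.78%

Nominal growth factor = 1.1286 × 1.0970 × 1.1027 = 1.365224
Price-level growth factor = 1.0330 × 1.0630 × 1.0380 = 1.139806
Real growth factor = 1.365224 / 1.139806 = 1.197769
Total real return = 1.197769 − 1 → 19.78%.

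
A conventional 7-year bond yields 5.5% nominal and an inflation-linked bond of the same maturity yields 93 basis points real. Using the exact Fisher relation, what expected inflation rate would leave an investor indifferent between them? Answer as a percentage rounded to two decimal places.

(1 + π) = (1 + i)/(1 + r) = 1.05500 / 1.00930 = 1.045279
Break-even inflation = 1.045279 − 1 → 4.53%.

4.53%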